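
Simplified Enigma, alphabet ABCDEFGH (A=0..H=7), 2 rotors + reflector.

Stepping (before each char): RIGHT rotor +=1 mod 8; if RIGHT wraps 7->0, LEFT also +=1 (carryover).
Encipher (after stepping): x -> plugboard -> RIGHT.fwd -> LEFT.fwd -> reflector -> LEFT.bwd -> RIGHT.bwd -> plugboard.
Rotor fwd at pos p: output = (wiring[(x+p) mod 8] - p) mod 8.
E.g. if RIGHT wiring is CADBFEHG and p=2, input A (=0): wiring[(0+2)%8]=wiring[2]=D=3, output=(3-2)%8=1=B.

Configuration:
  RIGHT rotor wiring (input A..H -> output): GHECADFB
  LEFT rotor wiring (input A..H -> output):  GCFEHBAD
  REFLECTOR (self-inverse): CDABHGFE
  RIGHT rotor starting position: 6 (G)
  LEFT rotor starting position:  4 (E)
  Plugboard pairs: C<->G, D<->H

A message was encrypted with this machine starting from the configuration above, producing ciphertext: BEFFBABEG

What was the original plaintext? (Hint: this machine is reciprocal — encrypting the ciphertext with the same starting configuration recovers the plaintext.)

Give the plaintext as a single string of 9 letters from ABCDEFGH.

Answer: CAEDAEAGD

Derivation:
Char 1 ('B'): step: R->7, L=4; B->plug->B->R->H->L->A->refl->C->L'->E->R'->G->plug->C
Char 2 ('E'): step: R->0, L->5 (L advanced); E->plug->E->R->A->L->E->refl->H->L'->G->R'->A->plug->A
Char 3 ('F'): step: R->1, L=5; F->plug->F->R->E->L->F->refl->G->L'->C->R'->E->plug->E
Char 4 ('F'): step: R->2, L=5; F->plug->F->R->H->L->C->refl->A->L'->F->R'->H->plug->D
Char 5 ('B'): step: R->3, L=5; B->plug->B->R->F->L->A->refl->C->L'->H->R'->A->plug->A
Char 6 ('A'): step: R->4, L=5; A->plug->A->R->E->L->F->refl->G->L'->C->R'->E->plug->E
Char 7 ('B'): step: R->5, L=5; B->plug->B->R->A->L->E->refl->H->L'->G->R'->A->plug->A
Char 8 ('E'): step: R->6, L=5; E->plug->E->R->G->L->H->refl->E->L'->A->R'->C->plug->G
Char 9 ('G'): step: R->7, L=5; G->plug->C->R->A->L->E->refl->H->L'->G->R'->H->plug->D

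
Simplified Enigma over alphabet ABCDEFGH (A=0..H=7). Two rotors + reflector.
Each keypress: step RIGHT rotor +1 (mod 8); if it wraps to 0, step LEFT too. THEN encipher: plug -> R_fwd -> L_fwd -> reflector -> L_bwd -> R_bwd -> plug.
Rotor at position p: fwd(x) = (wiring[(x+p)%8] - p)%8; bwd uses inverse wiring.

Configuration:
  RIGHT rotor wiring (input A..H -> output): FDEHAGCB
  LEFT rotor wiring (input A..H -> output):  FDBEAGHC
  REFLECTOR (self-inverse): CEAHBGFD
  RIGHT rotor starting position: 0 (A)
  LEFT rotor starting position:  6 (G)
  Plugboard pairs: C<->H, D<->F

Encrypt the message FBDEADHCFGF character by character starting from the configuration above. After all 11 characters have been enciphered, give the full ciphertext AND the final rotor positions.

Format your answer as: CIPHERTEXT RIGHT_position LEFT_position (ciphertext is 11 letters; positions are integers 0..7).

Char 1 ('F'): step: R->1, L=6; F->plug->D->R->H->L->A->refl->C->L'->G->R'->C->plug->H
Char 2 ('B'): step: R->2, L=6; B->plug->B->R->F->L->G->refl->F->L'->D->R'->G->plug->G
Char 3 ('D'): step: R->3, L=6; D->plug->F->R->C->L->H->refl->D->L'->E->R'->A->plug->A
Char 4 ('E'): step: R->4, L=6; E->plug->E->R->B->L->E->refl->B->L'->A->R'->G->plug->G
Char 5 ('A'): step: R->5, L=6; A->plug->A->R->B->L->E->refl->B->L'->A->R'->D->plug->F
Char 6 ('D'): step: R->6, L=6; D->plug->F->R->B->L->E->refl->B->L'->A->R'->H->plug->C
Char 7 ('H'): step: R->7, L=6; H->plug->C->R->E->L->D->refl->H->L'->C->R'->A->plug->A
Char 8 ('C'): step: R->0, L->7 (L advanced); C->plug->H->R->B->L->G->refl->F->L'->E->R'->C->plug->H
Char 9 ('F'): step: R->1, L=7; F->plug->D->R->H->L->A->refl->C->L'->D->R'->B->plug->B
Char 10 ('G'): step: R->2, L=7; G->plug->G->R->D->L->C->refl->A->L'->H->R'->F->plug->D
Char 11 ('F'): step: R->3, L=7; F->plug->D->R->H->L->A->refl->C->L'->D->R'->C->plug->H
Final: ciphertext=HGAGFCAHBDH, RIGHT=3, LEFT=7

Answer: HGAGFCAHBDH 3 7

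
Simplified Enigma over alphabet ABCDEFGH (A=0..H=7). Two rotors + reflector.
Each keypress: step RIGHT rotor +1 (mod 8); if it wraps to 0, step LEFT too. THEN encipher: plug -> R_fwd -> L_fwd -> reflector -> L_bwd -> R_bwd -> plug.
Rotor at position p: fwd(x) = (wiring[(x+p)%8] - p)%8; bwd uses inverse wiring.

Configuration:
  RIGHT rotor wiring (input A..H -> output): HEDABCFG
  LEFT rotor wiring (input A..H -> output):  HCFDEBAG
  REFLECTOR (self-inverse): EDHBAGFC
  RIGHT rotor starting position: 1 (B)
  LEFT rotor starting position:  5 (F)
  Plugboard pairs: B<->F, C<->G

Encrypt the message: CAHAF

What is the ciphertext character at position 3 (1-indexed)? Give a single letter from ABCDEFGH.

Char 1 ('C'): step: R->2, L=5; C->plug->G->R->F->L->A->refl->E->L'->A->R'->D->plug->D
Char 2 ('A'): step: R->3, L=5; A->plug->A->R->F->L->A->refl->E->L'->A->R'->H->plug->H
Char 3 ('H'): step: R->4, L=5; H->plug->H->R->E->L->F->refl->G->L'->G->R'->B->plug->F

F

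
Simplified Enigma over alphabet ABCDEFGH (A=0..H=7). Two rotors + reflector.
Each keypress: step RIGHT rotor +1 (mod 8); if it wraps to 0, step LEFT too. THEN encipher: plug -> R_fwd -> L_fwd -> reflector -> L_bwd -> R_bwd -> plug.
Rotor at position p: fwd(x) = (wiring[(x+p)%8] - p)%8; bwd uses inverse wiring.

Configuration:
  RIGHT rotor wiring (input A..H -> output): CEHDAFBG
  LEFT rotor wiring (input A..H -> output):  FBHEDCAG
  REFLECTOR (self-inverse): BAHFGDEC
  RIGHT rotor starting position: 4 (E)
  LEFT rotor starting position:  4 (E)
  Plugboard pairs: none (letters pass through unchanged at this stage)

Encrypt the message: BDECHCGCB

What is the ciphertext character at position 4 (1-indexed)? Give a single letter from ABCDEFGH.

Char 1 ('B'): step: R->5, L=4; B->plug->B->R->E->L->B->refl->A->L'->H->R'->E->plug->E
Char 2 ('D'): step: R->6, L=4; D->plug->D->R->G->L->D->refl->F->L'->F->R'->F->plug->F
Char 3 ('E'): step: R->7, L=4; E->plug->E->R->E->L->B->refl->A->L'->H->R'->A->plug->A
Char 4 ('C'): step: R->0, L->5 (L advanced); C->plug->C->R->H->L->G->refl->E->L'->E->R'->B->plug->B

B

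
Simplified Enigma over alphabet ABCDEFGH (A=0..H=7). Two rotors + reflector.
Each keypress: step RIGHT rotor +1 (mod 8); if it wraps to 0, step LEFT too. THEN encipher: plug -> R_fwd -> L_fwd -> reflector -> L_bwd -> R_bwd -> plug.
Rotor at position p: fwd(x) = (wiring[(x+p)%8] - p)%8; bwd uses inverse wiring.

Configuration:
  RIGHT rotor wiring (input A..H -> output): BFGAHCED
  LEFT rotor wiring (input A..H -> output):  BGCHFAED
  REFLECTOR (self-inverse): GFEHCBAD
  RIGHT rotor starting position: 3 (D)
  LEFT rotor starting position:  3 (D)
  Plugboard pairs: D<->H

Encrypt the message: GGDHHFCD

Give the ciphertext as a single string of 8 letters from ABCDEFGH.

Answer: ADBCGCFC

Derivation:
Char 1 ('G'): step: R->4, L=3; G->plug->G->R->C->L->F->refl->B->L'->D->R'->A->plug->A
Char 2 ('G'): step: R->5, L=3; G->plug->G->R->D->L->B->refl->F->L'->C->R'->H->plug->D
Char 3 ('D'): step: R->6, L=3; D->plug->H->R->E->L->A->refl->G->L'->F->R'->B->plug->B
Char 4 ('H'): step: R->7, L=3; H->plug->D->R->H->L->H->refl->D->L'->G->R'->C->plug->C
Char 5 ('H'): step: R->0, L->4 (L advanced); H->plug->D->R->A->L->B->refl->F->L'->E->R'->G->plug->G
Char 6 ('F'): step: R->1, L=4; F->plug->F->R->D->L->H->refl->D->L'->H->R'->C->plug->C
Char 7 ('C'): step: R->2, L=4; C->plug->C->R->F->L->C->refl->E->L'->B->R'->F->plug->F
Char 8 ('D'): step: R->3, L=4; D->plug->H->R->D->L->H->refl->D->L'->H->R'->C->plug->C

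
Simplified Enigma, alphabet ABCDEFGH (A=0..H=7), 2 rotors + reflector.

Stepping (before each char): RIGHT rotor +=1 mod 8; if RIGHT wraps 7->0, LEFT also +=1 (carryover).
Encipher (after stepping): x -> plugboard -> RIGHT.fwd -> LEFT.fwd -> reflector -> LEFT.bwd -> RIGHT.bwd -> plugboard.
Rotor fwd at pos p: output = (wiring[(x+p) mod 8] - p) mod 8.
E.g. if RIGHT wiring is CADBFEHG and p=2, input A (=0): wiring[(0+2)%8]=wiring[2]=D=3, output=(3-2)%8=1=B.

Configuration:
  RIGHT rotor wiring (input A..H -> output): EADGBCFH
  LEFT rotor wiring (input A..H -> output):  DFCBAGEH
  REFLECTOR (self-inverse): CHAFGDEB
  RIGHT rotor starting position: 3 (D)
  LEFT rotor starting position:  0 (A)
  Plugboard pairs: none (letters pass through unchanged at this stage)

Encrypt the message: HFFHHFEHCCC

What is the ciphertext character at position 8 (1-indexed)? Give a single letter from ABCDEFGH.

Char 1 ('H'): step: R->4, L=0; H->plug->H->R->C->L->C->refl->A->L'->E->R'->F->plug->F
Char 2 ('F'): step: R->5, L=0; F->plug->F->R->G->L->E->refl->G->L'->F->R'->A->plug->A
Char 3 ('F'): step: R->6, L=0; F->plug->F->R->A->L->D->refl->F->L'->B->R'->B->plug->B
Char 4 ('H'): step: R->7, L=0; H->plug->H->R->G->L->E->refl->G->L'->F->R'->B->plug->B
Char 5 ('H'): step: R->0, L->1 (L advanced); H->plug->H->R->H->L->C->refl->A->L'->C->R'->F->plug->F
Char 6 ('F'): step: R->1, L=1; F->plug->F->R->E->L->F->refl->D->L'->F->R'->C->plug->C
Char 7 ('E'): step: R->2, L=1; E->plug->E->R->D->L->H->refl->B->L'->B->R'->A->plug->A
Char 8 ('H'): step: R->3, L=1; H->plug->H->R->A->L->E->refl->G->L'->G->R'->B->plug->B

B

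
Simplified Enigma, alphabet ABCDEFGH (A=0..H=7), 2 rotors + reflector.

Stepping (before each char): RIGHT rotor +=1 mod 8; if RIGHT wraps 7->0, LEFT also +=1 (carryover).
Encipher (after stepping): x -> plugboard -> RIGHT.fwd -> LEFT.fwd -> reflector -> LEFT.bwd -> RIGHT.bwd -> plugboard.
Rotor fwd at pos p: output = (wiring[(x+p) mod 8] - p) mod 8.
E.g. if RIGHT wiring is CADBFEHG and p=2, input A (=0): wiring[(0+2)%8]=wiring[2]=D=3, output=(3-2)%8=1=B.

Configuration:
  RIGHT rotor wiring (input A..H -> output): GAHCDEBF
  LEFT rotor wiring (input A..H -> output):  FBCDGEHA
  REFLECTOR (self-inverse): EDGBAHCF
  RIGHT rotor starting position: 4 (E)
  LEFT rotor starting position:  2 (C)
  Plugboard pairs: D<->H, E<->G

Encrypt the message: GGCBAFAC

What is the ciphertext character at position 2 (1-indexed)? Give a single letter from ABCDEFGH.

Char 1 ('G'): step: R->5, L=2; G->plug->E->R->D->L->C->refl->G->L'->F->R'->G->plug->E
Char 2 ('G'): step: R->6, L=2; G->plug->E->R->B->L->B->refl->D->L'->G->R'->H->plug->D

D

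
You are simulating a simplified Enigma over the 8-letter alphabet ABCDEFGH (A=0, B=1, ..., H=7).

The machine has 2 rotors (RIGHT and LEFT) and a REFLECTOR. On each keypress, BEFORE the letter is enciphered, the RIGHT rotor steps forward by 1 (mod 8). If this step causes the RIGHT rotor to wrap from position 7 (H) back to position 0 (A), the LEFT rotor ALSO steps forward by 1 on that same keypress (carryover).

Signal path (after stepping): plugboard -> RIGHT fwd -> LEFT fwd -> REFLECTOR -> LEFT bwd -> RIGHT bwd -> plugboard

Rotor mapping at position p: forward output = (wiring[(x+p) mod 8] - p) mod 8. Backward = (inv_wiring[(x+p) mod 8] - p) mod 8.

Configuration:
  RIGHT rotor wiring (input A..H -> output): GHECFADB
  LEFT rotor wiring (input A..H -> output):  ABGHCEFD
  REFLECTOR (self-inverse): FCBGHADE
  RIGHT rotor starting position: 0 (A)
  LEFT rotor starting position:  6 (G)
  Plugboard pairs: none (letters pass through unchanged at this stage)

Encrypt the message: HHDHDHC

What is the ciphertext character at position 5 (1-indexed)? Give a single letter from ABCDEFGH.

Char 1 ('H'): step: R->1, L=6; H->plug->H->R->F->L->B->refl->C->L'->C->R'->F->plug->F
Char 2 ('H'): step: R->2, L=6; H->plug->H->R->F->L->B->refl->C->L'->C->R'->A->plug->A
Char 3 ('D'): step: R->3, L=6; D->plug->D->R->A->L->H->refl->E->L'->G->R'->E->plug->E
Char 4 ('H'): step: R->4, L=6; H->plug->H->R->G->L->E->refl->H->L'->A->R'->G->plug->G
Char 5 ('D'): step: R->5, L=6; D->plug->D->R->B->L->F->refl->A->L'->E->R'->C->plug->C

C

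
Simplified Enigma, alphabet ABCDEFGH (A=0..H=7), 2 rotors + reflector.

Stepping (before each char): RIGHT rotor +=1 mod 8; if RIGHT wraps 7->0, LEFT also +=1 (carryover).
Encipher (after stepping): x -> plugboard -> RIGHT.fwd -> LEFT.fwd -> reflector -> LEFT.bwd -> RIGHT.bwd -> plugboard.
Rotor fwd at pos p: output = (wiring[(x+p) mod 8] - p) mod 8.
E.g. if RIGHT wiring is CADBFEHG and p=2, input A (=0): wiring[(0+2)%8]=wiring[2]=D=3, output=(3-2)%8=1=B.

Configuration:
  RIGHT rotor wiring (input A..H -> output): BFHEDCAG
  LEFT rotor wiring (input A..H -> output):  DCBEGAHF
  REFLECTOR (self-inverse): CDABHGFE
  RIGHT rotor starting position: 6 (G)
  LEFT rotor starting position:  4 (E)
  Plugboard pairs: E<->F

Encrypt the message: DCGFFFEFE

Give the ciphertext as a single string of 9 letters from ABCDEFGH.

Answer: AGBAHBCAG

Derivation:
Char 1 ('D'): step: R->7, L=4; D->plug->D->R->A->L->C->refl->A->L'->H->R'->A->plug->A
Char 2 ('C'): step: R->0, L->5 (L advanced); C->plug->C->R->H->L->B->refl->D->L'->A->R'->G->plug->G
Char 3 ('G'): step: R->1, L=5; G->plug->G->R->F->L->E->refl->H->L'->G->R'->B->plug->B
Char 4 ('F'): step: R->2, L=5; F->plug->E->R->G->L->H->refl->E->L'->F->R'->A->plug->A
Char 5 ('F'): step: R->3, L=5; F->plug->E->R->D->L->G->refl->F->L'->E->R'->H->plug->H
Char 6 ('F'): step: R->4, L=5; F->plug->E->R->F->L->E->refl->H->L'->G->R'->B->plug->B
Char 7 ('E'): step: R->5, L=5; E->plug->F->R->C->L->A->refl->C->L'->B->R'->C->plug->C
Char 8 ('F'): step: R->6, L=5; F->plug->E->R->B->L->C->refl->A->L'->C->R'->A->plug->A
Char 9 ('E'): step: R->7, L=5; E->plug->F->R->E->L->F->refl->G->L'->D->R'->G->plug->G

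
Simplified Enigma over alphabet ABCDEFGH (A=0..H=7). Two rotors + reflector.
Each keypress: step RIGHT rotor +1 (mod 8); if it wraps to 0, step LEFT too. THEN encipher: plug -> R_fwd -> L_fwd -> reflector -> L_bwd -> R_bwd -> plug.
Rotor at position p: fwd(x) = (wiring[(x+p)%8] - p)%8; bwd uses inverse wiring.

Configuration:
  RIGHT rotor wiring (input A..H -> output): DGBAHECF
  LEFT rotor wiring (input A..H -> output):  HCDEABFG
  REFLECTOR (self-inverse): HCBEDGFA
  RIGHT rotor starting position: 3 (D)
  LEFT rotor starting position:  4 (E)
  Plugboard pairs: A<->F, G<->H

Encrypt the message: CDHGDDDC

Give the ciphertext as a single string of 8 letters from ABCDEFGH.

Answer: EFCDEAAG

Derivation:
Char 1 ('C'): step: R->4, L=4; C->plug->C->R->G->L->H->refl->A->L'->H->R'->E->plug->E
Char 2 ('D'): step: R->5, L=4; D->plug->D->R->G->L->H->refl->A->L'->H->R'->A->plug->F
Char 3 ('H'): step: R->6, L=4; H->plug->G->R->B->L->F->refl->G->L'->F->R'->C->plug->C
Char 4 ('G'): step: R->7, L=4; G->plug->H->R->D->L->C->refl->B->L'->C->R'->D->plug->D
Char 5 ('D'): step: R->0, L->5 (L advanced); D->plug->D->R->A->L->E->refl->D->L'->H->R'->E->plug->E
Char 6 ('D'): step: R->1, L=5; D->plug->D->R->G->L->H->refl->A->L'->B->R'->F->plug->A
Char 7 ('D'): step: R->2, L=5; D->plug->D->R->C->L->B->refl->C->L'->D->R'->F->plug->A
Char 8 ('C'): step: R->3, L=5; C->plug->C->R->B->L->A->refl->H->L'->G->R'->H->plug->G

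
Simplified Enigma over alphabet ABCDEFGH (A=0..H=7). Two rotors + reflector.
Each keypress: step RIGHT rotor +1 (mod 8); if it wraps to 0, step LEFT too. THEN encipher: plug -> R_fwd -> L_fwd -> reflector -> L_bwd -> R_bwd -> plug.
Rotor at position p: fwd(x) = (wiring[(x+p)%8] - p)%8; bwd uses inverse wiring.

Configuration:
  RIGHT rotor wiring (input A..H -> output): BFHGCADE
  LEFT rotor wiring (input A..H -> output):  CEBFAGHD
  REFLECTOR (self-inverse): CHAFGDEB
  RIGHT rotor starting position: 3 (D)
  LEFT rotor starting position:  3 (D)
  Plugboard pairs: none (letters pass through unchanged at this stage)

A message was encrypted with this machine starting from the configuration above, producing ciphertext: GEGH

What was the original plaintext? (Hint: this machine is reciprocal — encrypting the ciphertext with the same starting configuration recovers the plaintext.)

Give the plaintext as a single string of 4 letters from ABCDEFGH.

Answer: CDFD

Derivation:
Char 1 ('G'): step: R->4, L=3; G->plug->G->R->D->L->E->refl->G->L'->H->R'->C->plug->C
Char 2 ('E'): step: R->5, L=3; E->plug->E->R->A->L->C->refl->A->L'->E->R'->D->plug->D
Char 3 ('G'): step: R->6, L=3; G->plug->G->R->E->L->A->refl->C->L'->A->R'->F->plug->F
Char 4 ('H'): step: R->7, L=3; H->plug->H->R->E->L->A->refl->C->L'->A->R'->D->plug->D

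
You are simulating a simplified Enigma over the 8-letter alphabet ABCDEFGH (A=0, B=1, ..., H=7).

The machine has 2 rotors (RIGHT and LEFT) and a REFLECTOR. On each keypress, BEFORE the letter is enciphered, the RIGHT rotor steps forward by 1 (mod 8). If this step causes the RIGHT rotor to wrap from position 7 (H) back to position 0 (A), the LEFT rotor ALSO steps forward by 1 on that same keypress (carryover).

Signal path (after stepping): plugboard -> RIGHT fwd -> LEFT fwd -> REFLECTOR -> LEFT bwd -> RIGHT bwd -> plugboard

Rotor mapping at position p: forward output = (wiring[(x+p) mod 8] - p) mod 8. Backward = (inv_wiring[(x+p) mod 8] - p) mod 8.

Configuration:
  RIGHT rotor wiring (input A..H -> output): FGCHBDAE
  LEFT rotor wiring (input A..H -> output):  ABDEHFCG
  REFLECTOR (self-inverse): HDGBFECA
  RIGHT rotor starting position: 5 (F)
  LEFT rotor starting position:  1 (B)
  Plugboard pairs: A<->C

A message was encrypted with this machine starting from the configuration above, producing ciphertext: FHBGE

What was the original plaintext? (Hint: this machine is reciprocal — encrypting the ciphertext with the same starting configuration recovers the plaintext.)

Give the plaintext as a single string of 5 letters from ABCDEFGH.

Answer: GDEDD

Derivation:
Char 1 ('F'): step: R->6, L=1; F->plug->F->R->B->L->C->refl->G->L'->D->R'->G->plug->G
Char 2 ('H'): step: R->7, L=1; H->plug->H->R->B->L->C->refl->G->L'->D->R'->D->plug->D
Char 3 ('B'): step: R->0, L->2 (L advanced); B->plug->B->R->G->L->G->refl->C->L'->B->R'->E->plug->E
Char 4 ('G'): step: R->1, L=2; G->plug->G->R->D->L->D->refl->B->L'->A->R'->D->plug->D
Char 5 ('E'): step: R->2, L=2; E->plug->E->R->G->L->G->refl->C->L'->B->R'->D->plug->D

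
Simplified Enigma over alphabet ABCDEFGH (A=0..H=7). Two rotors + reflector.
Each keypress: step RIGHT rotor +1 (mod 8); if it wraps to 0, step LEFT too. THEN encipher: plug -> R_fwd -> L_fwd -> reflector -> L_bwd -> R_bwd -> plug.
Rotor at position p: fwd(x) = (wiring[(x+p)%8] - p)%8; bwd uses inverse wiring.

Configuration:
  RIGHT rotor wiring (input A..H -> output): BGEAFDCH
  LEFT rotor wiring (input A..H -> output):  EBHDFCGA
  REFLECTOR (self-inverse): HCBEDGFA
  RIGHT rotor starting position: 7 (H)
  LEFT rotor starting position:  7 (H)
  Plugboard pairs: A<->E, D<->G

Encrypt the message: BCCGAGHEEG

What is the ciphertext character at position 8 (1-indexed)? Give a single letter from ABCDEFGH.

Char 1 ('B'): step: R->0, L->0 (L advanced); B->plug->B->R->G->L->G->refl->F->L'->E->R'->C->plug->C
Char 2 ('C'): step: R->1, L=0; C->plug->C->R->H->L->A->refl->H->L'->C->R'->E->plug->A
Char 3 ('C'): step: R->2, L=0; C->plug->C->R->D->L->D->refl->E->L'->A->R'->E->plug->A
Char 4 ('G'): step: R->3, L=0; G->plug->D->R->H->L->A->refl->H->L'->C->R'->B->plug->B
Char 5 ('A'): step: R->4, L=0; A->plug->E->R->F->L->C->refl->B->L'->B->R'->A->plug->E
Char 6 ('G'): step: R->5, L=0; G->plug->D->R->E->L->F->refl->G->L'->G->R'->A->plug->E
Char 7 ('H'): step: R->6, L=0; H->plug->H->R->F->L->C->refl->B->L'->B->R'->B->plug->B
Char 8 ('E'): step: R->7, L=0; E->plug->A->R->A->L->E->refl->D->L'->D->R'->H->plug->H

H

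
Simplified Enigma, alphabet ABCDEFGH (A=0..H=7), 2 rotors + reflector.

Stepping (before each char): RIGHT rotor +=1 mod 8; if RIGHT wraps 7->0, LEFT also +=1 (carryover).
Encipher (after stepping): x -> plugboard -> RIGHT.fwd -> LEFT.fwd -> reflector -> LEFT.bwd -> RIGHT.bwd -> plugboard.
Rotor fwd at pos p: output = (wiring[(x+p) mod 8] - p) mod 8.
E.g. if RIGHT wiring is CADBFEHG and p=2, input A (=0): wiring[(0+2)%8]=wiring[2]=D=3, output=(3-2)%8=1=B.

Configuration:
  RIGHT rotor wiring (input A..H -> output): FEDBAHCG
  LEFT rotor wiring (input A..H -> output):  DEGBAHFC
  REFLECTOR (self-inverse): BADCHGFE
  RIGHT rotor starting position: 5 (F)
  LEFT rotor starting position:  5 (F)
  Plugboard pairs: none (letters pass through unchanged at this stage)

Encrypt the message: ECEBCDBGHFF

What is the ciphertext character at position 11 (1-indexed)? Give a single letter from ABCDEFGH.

Char 1 ('E'): step: R->6, L=5; E->plug->E->R->F->L->B->refl->A->L'->B->R'->H->plug->H
Char 2 ('C'): step: R->7, L=5; C->plug->C->R->F->L->B->refl->A->L'->B->R'->F->plug->F
Char 3 ('E'): step: R->0, L->6 (L advanced); E->plug->E->R->A->L->H->refl->E->L'->B->R'->D->plug->D
Char 4 ('B'): step: R->1, L=6; B->plug->B->R->C->L->F->refl->G->L'->D->R'->A->plug->A
Char 5 ('C'): step: R->2, L=6; C->plug->C->R->G->L->C->refl->D->L'->F->R'->D->plug->D
Char 6 ('D'): step: R->3, L=6; D->plug->D->R->H->L->B->refl->A->L'->E->R'->C->plug->C
Char 7 ('B'): step: R->4, L=6; B->plug->B->R->D->L->G->refl->F->L'->C->R'->D->plug->D
Char 8 ('G'): step: R->5, L=6; G->plug->G->R->E->L->A->refl->B->L'->H->R'->E->plug->E
Char 9 ('H'): step: R->6, L=6; H->plug->H->R->B->L->E->refl->H->L'->A->R'->B->plug->B
Char 10 ('F'): step: R->7, L=6; F->plug->F->R->B->L->E->refl->H->L'->A->R'->G->plug->G
Char 11 ('F'): step: R->0, L->7 (L advanced); F->plug->F->R->H->L->G->refl->F->L'->C->R'->G->plug->G

G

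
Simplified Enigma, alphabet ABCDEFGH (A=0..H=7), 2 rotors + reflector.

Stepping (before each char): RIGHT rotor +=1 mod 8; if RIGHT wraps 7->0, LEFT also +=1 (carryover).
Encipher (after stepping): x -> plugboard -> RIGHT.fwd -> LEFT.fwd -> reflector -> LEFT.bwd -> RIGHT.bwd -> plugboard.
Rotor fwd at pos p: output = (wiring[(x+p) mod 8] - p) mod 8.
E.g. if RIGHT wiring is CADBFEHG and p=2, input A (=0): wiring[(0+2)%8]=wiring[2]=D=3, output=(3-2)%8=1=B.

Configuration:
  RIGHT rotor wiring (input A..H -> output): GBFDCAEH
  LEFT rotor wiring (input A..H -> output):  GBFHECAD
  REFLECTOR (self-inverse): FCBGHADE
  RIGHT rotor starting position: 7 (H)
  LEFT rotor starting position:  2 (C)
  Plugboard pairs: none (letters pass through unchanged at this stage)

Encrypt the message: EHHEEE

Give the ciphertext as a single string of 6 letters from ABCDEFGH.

Char 1 ('E'): step: R->0, L->3 (L advanced); E->plug->E->R->C->L->H->refl->E->L'->A->R'->F->plug->F
Char 2 ('H'): step: R->1, L=3; H->plug->H->R->F->L->D->refl->G->L'->G->R'->G->plug->G
Char 3 ('H'): step: R->2, L=3; H->plug->H->R->H->L->C->refl->B->L'->B->R'->B->plug->B
Char 4 ('E'): step: R->3, L=3; E->plug->E->R->E->L->A->refl->F->L'->D->R'->F->plug->F
Char 5 ('E'): step: R->4, L=3; E->plug->E->R->C->L->H->refl->E->L'->A->R'->C->plug->C
Char 6 ('E'): step: R->5, L=3; E->plug->E->R->E->L->A->refl->F->L'->D->R'->A->plug->A

Answer: FGBFCA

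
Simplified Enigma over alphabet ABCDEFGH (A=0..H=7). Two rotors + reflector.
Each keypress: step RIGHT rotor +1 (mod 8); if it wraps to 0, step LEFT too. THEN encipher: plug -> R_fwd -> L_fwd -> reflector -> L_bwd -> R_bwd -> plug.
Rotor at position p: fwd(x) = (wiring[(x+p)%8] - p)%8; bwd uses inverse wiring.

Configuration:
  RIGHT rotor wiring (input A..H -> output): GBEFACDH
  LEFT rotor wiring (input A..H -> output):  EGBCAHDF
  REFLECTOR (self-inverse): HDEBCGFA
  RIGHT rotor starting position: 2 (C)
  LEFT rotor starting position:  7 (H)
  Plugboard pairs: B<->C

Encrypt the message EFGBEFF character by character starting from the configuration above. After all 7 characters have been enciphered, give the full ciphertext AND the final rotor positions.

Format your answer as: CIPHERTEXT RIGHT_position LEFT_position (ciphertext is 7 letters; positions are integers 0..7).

Answer: CADCBAG 1 0

Derivation:
Char 1 ('E'): step: R->3, L=7; E->plug->E->R->E->L->D->refl->B->L'->F->R'->B->plug->C
Char 2 ('F'): step: R->4, L=7; F->plug->F->R->F->L->B->refl->D->L'->E->R'->A->plug->A
Char 3 ('G'): step: R->5, L=7; G->plug->G->R->A->L->G->refl->F->L'->B->R'->D->plug->D
Char 4 ('B'): step: R->6, L=7; B->plug->C->R->A->L->G->refl->F->L'->B->R'->B->plug->C
Char 5 ('E'): step: R->7, L=7; E->plug->E->R->G->L->A->refl->H->L'->C->R'->C->plug->B
Char 6 ('F'): step: R->0, L->0 (L advanced); F->plug->F->R->C->L->B->refl->D->L'->G->R'->A->plug->A
Char 7 ('F'): step: R->1, L=0; F->plug->F->R->C->L->B->refl->D->L'->G->R'->G->plug->G
Final: ciphertext=CADCBAG, RIGHT=1, LEFT=0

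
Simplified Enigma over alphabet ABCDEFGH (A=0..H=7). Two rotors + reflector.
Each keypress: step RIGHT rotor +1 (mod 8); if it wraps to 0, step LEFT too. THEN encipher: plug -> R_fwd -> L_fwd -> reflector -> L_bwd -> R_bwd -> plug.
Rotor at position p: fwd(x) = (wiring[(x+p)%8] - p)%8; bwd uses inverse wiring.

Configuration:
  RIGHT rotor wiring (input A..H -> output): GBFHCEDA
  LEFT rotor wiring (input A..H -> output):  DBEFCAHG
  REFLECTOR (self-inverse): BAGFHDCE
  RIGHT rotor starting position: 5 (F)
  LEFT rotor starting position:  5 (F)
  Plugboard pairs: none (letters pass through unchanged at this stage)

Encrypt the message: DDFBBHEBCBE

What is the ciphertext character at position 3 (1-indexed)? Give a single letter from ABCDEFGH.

Char 1 ('D'): step: R->6, L=5; D->plug->D->R->D->L->G->refl->C->L'->B->R'->F->plug->F
Char 2 ('D'): step: R->7, L=5; D->plug->D->R->G->L->A->refl->B->L'->C->R'->C->plug->C
Char 3 ('F'): step: R->0, L->6 (L advanced); F->plug->F->R->E->L->G->refl->C->L'->H->R'->D->plug->D

D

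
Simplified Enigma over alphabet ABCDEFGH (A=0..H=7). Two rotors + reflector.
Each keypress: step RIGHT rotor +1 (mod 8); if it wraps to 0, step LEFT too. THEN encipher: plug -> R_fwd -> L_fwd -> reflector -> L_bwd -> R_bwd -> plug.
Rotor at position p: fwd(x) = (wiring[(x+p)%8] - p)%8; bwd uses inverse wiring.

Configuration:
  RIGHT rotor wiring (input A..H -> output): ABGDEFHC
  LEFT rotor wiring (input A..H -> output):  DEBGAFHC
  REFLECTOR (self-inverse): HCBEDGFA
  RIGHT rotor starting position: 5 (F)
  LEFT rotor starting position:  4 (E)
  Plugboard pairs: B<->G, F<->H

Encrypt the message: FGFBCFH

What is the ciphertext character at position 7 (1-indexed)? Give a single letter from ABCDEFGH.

Char 1 ('F'): step: R->6, L=4; F->plug->H->R->H->L->C->refl->B->L'->B->R'->A->plug->A
Char 2 ('G'): step: R->7, L=4; G->plug->B->R->B->L->B->refl->C->L'->H->R'->D->plug->D
Char 3 ('F'): step: R->0, L->5 (L advanced); F->plug->H->R->C->L->F->refl->G->L'->D->R'->D->plug->D
Char 4 ('B'): step: R->1, L=5; B->plug->G->R->B->L->C->refl->B->L'->G->R'->F->plug->H
Char 5 ('C'): step: R->2, L=5; C->plug->C->R->C->L->F->refl->G->L'->D->R'->D->plug->D
Char 6 ('F'): step: R->3, L=5; F->plug->H->R->D->L->G->refl->F->L'->C->R'->C->plug->C
Char 7 ('H'): step: R->4, L=5; H->plug->F->R->F->L->E->refl->D->L'->H->R'->H->plug->F

F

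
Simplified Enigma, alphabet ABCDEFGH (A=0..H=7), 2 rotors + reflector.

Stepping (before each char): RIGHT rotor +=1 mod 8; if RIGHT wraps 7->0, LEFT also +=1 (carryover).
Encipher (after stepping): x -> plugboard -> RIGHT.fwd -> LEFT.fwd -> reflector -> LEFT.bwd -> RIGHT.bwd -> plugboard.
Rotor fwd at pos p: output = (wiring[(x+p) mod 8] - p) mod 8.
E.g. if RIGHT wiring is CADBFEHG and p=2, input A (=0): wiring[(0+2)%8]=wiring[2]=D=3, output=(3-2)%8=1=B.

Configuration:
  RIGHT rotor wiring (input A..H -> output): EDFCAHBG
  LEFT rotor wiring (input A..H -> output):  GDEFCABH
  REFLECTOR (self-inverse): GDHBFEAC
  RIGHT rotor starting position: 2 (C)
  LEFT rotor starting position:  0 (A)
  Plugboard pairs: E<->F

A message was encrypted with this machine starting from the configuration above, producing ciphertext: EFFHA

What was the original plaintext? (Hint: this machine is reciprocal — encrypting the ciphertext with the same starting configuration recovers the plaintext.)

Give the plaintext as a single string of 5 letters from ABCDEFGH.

Answer: DCCCC

Derivation:
Char 1 ('E'): step: R->3, L=0; E->plug->F->R->B->L->D->refl->B->L'->G->R'->D->plug->D
Char 2 ('F'): step: R->4, L=0; F->plug->E->R->A->L->G->refl->A->L'->F->R'->C->plug->C
Char 3 ('F'): step: R->5, L=0; F->plug->E->R->G->L->B->refl->D->L'->B->R'->C->plug->C
Char 4 ('H'): step: R->6, L=0; H->plug->H->R->B->L->D->refl->B->L'->G->R'->C->plug->C
Char 5 ('A'): step: R->7, L=0; A->plug->A->R->H->L->H->refl->C->L'->E->R'->C->plug->C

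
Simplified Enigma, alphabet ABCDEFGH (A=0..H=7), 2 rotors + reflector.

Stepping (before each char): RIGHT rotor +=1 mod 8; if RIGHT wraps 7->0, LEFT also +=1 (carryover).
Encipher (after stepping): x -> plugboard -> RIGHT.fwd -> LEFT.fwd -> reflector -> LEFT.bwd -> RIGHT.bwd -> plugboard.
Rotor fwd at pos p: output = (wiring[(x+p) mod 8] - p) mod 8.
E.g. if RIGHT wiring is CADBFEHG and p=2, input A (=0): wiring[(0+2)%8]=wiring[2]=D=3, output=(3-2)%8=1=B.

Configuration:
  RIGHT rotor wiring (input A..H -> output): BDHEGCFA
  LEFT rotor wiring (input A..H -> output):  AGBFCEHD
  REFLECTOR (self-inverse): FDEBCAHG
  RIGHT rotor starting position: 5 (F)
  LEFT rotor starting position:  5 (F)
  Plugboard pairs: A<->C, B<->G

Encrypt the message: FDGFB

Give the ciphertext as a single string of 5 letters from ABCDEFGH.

Char 1 ('F'): step: R->6, L=5; F->plug->F->R->G->L->A->refl->F->L'->H->R'->A->plug->C
Char 2 ('D'): step: R->7, L=5; D->plug->D->R->A->L->H->refl->G->L'->C->R'->B->plug->G
Char 3 ('G'): step: R->0, L->6 (L advanced); G->plug->B->R->D->L->A->refl->F->L'->B->R'->A->plug->C
Char 4 ('F'): step: R->1, L=6; F->plug->F->R->E->L->D->refl->B->L'->A->R'->H->plug->H
Char 5 ('B'): step: R->2, L=6; B->plug->G->R->H->L->G->refl->H->L'->F->R'->A->plug->C

Answer: CGCHC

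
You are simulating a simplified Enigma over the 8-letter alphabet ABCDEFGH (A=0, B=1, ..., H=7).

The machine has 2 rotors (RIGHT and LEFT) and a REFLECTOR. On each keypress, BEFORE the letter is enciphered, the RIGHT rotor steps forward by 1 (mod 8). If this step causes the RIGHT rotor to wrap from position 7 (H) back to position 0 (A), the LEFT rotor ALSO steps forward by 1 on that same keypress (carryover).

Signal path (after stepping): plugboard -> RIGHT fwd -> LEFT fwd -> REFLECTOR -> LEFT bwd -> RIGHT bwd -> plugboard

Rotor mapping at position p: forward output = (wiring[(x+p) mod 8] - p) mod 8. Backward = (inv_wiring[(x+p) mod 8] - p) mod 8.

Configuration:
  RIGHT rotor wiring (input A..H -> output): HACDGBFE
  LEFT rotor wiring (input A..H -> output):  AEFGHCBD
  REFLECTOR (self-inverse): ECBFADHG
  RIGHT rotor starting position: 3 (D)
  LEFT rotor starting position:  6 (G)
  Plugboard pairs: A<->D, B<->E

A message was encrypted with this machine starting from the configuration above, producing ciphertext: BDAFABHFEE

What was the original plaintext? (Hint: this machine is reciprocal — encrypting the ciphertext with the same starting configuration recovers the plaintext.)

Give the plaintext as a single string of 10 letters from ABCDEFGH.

Answer: FBEDHAFEAF

Derivation:
Char 1 ('B'): step: R->4, L=6; B->plug->E->R->D->L->G->refl->H->L'->E->R'->F->plug->F
Char 2 ('D'): step: R->5, L=6; D->plug->A->R->E->L->H->refl->G->L'->D->R'->E->plug->B
Char 3 ('A'): step: R->6, L=6; A->plug->D->R->C->L->C->refl->B->L'->G->R'->B->plug->E
Char 4 ('F'): step: R->7, L=6; F->plug->F->R->H->L->E->refl->A->L'->F->R'->A->plug->D
Char 5 ('A'): step: R->0, L->7 (L advanced); A->plug->D->R->D->L->G->refl->H->L'->E->R'->H->plug->H
Char 6 ('B'): step: R->1, L=7; B->plug->E->R->A->L->E->refl->A->L'->F->R'->D->plug->A
Char 7 ('H'): step: R->2, L=7; H->plug->H->R->G->L->D->refl->F->L'->C->R'->F->plug->F
Char 8 ('F'): step: R->3, L=7; F->plug->F->R->E->L->H->refl->G->L'->D->R'->B->plug->E
Char 9 ('E'): step: R->4, L=7; E->plug->B->R->F->L->A->refl->E->L'->A->R'->D->plug->A
Char 10 ('E'): step: R->5, L=7; E->plug->B->R->A->L->E->refl->A->L'->F->R'->F->plug->F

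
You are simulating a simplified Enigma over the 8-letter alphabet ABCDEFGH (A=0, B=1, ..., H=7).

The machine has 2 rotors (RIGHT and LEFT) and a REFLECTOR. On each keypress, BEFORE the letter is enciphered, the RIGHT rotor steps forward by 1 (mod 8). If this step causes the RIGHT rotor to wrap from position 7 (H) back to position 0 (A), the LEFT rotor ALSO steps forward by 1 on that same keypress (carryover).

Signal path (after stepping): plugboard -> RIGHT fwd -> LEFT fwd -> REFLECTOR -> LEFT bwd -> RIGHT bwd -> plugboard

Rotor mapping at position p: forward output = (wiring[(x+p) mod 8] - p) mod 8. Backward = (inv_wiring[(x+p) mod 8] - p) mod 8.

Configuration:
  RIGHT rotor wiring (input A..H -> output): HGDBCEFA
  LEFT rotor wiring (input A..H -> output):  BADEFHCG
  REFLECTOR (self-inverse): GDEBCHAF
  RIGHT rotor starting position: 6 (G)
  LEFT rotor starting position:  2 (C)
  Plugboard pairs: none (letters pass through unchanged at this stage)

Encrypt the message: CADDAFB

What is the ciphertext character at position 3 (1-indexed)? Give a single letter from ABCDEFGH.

Char 1 ('C'): step: R->7, L=2; C->plug->C->R->H->L->G->refl->A->L'->E->R'->D->plug->D
Char 2 ('A'): step: R->0, L->3 (L advanced); A->plug->A->R->H->L->A->refl->G->L'->F->R'->G->plug->G
Char 3 ('D'): step: R->1, L=3; D->plug->D->R->B->L->C->refl->E->L'->C->R'->B->plug->B

B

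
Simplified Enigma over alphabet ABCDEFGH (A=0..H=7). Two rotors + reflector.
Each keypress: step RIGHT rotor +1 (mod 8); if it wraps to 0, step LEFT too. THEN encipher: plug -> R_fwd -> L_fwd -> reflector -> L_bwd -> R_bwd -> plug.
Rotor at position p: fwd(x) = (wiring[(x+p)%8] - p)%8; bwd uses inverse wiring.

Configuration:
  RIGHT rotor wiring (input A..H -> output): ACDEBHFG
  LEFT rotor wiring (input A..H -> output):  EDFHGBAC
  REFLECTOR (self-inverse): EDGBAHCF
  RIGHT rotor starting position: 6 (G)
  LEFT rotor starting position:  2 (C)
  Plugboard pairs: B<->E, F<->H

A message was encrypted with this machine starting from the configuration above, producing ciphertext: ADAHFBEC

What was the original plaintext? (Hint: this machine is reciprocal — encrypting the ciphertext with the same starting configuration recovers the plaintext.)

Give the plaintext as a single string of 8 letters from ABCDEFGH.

Answer: GCGBEEHA

Derivation:
Char 1 ('A'): step: R->7, L=2; A->plug->A->R->H->L->B->refl->D->L'->A->R'->G->plug->G
Char 2 ('D'): step: R->0, L->3 (L advanced); D->plug->D->R->E->L->H->refl->F->L'->D->R'->C->plug->C
Char 3 ('A'): step: R->1, L=3; A->plug->A->R->B->L->D->refl->B->L'->F->R'->G->plug->G
Char 4 ('H'): step: R->2, L=3; H->plug->F->R->E->L->H->refl->F->L'->D->R'->E->plug->B
Char 5 ('F'): step: R->3, L=3; F->plug->H->R->A->L->E->refl->A->L'->G->R'->B->plug->E
Char 6 ('B'): step: R->4, L=3; B->plug->E->R->E->L->H->refl->F->L'->D->R'->B->plug->E
Char 7 ('E'): step: R->5, L=3; E->plug->B->R->A->L->E->refl->A->L'->G->R'->F->plug->H
Char 8 ('C'): step: R->6, L=3; C->plug->C->R->C->L->G->refl->C->L'->H->R'->A->plug->A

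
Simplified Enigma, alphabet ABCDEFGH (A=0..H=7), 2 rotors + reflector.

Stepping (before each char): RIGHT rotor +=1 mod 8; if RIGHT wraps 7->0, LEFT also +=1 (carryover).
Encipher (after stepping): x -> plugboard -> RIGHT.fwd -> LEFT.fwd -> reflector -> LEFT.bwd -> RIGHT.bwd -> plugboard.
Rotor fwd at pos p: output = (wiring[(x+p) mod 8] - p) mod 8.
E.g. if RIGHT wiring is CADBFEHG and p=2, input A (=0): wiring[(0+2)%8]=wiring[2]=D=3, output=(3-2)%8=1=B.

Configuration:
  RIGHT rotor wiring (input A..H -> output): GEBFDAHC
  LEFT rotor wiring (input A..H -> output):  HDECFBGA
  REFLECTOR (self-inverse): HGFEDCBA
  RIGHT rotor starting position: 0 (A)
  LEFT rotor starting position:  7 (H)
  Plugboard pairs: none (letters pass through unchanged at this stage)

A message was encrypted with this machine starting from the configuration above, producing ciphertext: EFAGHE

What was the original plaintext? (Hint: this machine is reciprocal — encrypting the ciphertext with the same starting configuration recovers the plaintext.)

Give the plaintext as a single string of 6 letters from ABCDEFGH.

Char 1 ('E'): step: R->1, L=7; E->plug->E->R->H->L->H->refl->A->L'->B->R'->G->plug->G
Char 2 ('F'): step: R->2, L=7; F->plug->F->R->A->L->B->refl->G->L'->F->R'->E->plug->E
Char 3 ('A'): step: R->3, L=7; A->plug->A->R->C->L->E->refl->D->L'->E->R'->D->plug->D
Char 4 ('G'): step: R->4, L=7; G->plug->G->R->F->L->G->refl->B->L'->A->R'->F->plug->F
Char 5 ('H'): step: R->5, L=7; H->plug->H->R->G->L->C->refl->F->L'->D->R'->A->plug->A
Char 6 ('E'): step: R->6, L=7; E->plug->E->R->D->L->F->refl->C->L'->G->R'->D->plug->D

Answer: GEDFAD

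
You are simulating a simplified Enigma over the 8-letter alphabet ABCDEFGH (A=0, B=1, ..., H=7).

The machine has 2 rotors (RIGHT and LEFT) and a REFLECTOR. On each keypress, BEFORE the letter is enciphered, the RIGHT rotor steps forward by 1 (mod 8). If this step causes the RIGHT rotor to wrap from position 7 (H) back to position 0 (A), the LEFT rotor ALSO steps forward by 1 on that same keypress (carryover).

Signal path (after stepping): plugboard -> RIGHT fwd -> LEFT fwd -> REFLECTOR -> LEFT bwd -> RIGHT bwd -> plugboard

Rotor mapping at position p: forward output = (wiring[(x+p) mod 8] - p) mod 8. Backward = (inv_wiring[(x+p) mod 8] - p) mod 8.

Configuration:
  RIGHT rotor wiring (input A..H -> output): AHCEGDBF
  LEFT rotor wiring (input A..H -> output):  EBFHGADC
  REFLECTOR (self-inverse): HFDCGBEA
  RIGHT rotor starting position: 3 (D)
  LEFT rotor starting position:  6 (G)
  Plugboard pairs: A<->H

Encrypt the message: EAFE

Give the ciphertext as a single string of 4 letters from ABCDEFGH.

Answer: GEEC

Derivation:
Char 1 ('E'): step: R->4, L=6; E->plug->E->R->E->L->H->refl->A->L'->G->R'->G->plug->G
Char 2 ('A'): step: R->5, L=6; A->plug->H->R->B->L->E->refl->G->L'->C->R'->E->plug->E
Char 3 ('F'): step: R->6, L=6; F->plug->F->R->G->L->A->refl->H->L'->E->R'->E->plug->E
Char 4 ('E'): step: R->7, L=6; E->plug->E->R->F->L->B->refl->F->L'->A->R'->C->plug->C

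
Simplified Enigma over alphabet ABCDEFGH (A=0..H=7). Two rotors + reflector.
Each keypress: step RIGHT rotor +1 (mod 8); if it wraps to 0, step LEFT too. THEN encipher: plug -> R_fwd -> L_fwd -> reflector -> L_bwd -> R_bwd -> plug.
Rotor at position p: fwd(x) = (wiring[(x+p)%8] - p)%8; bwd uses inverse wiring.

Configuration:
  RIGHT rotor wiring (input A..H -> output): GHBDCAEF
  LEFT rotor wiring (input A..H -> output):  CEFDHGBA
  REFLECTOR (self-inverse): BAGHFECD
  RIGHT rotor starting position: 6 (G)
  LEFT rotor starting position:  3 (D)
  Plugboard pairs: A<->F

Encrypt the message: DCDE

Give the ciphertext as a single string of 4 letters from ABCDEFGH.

Answer: HGGA

Derivation:
Char 1 ('D'): step: R->7, L=3; D->plug->D->R->C->L->D->refl->H->L'->F->R'->H->plug->H
Char 2 ('C'): step: R->0, L->4 (L advanced); C->plug->C->R->B->L->C->refl->G->L'->E->R'->G->plug->G
Char 3 ('D'): step: R->1, L=4; D->plug->D->R->B->L->C->refl->G->L'->E->R'->G->plug->G
Char 4 ('E'): step: R->2, L=4; E->plug->E->R->C->L->F->refl->E->L'->D->R'->F->plug->A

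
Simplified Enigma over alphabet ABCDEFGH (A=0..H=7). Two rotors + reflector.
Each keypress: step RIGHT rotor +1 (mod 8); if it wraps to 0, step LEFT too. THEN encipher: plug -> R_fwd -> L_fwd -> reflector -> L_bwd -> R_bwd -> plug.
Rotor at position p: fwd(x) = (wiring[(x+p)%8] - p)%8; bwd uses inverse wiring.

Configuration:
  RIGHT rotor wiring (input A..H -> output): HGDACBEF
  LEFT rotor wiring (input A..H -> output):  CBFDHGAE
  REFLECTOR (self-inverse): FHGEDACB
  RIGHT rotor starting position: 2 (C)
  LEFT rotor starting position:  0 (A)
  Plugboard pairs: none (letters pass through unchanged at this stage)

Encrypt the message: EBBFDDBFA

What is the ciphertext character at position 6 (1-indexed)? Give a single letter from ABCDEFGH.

Char 1 ('E'): step: R->3, L=0; E->plug->E->R->C->L->F->refl->A->L'->G->R'->C->plug->C
Char 2 ('B'): step: R->4, L=0; B->plug->B->R->F->L->G->refl->C->L'->A->R'->C->plug->C
Char 3 ('B'): step: R->5, L=0; B->plug->B->R->H->L->E->refl->D->L'->D->R'->G->plug->G
Char 4 ('F'): step: R->6, L=0; F->plug->F->R->C->L->F->refl->A->L'->G->R'->A->plug->A
Char 5 ('D'): step: R->7, L=0; D->plug->D->R->E->L->H->refl->B->L'->B->R'->E->plug->E
Char 6 ('D'): step: R->0, L->1 (L advanced); D->plug->D->R->A->L->A->refl->F->L'->E->R'->G->plug->G

G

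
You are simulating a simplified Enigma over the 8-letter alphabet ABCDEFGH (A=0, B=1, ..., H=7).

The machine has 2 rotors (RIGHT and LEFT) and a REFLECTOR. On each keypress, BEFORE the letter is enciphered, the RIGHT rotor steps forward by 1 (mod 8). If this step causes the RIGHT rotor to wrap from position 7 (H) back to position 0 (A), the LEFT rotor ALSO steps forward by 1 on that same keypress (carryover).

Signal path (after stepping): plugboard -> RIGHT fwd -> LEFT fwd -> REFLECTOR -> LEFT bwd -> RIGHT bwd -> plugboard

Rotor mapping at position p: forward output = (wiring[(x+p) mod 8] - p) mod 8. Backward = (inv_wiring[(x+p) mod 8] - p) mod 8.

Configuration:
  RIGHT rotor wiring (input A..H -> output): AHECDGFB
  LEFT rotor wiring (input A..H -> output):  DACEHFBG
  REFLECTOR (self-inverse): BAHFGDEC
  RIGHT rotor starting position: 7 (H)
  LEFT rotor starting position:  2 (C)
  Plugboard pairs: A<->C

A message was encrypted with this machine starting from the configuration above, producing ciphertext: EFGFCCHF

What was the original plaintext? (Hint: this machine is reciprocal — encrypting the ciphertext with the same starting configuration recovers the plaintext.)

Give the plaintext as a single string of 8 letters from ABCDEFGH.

Char 1 ('E'): step: R->0, L->3 (L advanced); E->plug->E->R->D->L->G->refl->E->L'->B->R'->H->plug->H
Char 2 ('F'): step: R->1, L=3; F->plug->F->R->E->L->D->refl->F->L'->G->R'->A->plug->C
Char 3 ('G'): step: R->2, L=3; G->plug->G->R->G->L->F->refl->D->L'->E->R'->D->plug->D
Char 4 ('F'): step: R->3, L=3; F->plug->F->R->F->L->A->refl->B->L'->A->R'->B->plug->B
Char 5 ('C'): step: R->4, L=3; C->plug->A->R->H->L->H->refl->C->L'->C->R'->B->plug->B
Char 6 ('C'): step: R->5, L=3; C->plug->A->R->B->L->E->refl->G->L'->D->R'->D->plug->D
Char 7 ('H'): step: R->6, L=3; H->plug->H->R->A->L->B->refl->A->L'->F->R'->G->plug->G
Char 8 ('F'): step: R->7, L=3; F->plug->F->R->E->L->D->refl->F->L'->G->R'->H->plug->H

Answer: HCDBBDGH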